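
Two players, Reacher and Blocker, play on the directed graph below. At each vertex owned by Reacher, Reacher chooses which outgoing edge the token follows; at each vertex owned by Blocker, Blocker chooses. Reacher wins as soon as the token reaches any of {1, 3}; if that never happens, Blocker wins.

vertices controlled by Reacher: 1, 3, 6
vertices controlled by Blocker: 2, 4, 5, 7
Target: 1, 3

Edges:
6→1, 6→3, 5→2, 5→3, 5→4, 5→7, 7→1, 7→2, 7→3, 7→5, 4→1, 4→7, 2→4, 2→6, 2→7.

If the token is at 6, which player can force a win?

A0 = {1, 3}
A1: add {6} — 6 (Reacher) has 6→1.
A2 = A1; e.g. 2 (Blocker) can still go to 4. Fixed point.
6 ∈ A1, so Reacher can force the target.

Reacher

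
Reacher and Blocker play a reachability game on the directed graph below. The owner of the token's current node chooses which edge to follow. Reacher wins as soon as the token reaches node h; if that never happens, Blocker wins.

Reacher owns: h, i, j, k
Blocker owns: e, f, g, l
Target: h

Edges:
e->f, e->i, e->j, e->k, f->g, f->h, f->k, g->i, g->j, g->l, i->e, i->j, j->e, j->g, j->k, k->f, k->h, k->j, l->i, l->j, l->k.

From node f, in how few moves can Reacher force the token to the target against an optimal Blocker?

6

A0 = {h}
A1: add {k} — k (Reacher) has k→h.
A2: add {j} — j (Reacher) has j→k.
A3: add {i} — i (Reacher) has i→j.
A4: add {l} — l (Blocker): all of {i, j, k} already in.
A5: add {g} — g (Blocker): all of {i, j, l} already in.
A6: add {f} — f (Blocker): all of {g, h, k} already in.
f enters the attractor at level 6, so Reacher can force the target in 6 moves from there.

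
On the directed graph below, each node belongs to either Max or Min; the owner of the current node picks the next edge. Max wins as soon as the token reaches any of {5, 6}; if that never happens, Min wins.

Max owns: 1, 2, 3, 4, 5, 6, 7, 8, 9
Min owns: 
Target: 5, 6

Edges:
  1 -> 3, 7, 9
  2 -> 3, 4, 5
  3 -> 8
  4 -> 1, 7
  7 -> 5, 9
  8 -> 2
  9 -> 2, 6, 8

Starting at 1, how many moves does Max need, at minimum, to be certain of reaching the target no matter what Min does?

2

A0 = {5, 6}
A1: add {2, 7, 9} — 2 (Max) has 2→5; 7 (Max) has 7→5; 9 (Max) has 9→6.
A2: add {1, 4, 8} — 1 (Max) has 1→7; 4 (Max) has 4→7; 8 (Max) has 8→2.
1 enters the attractor at level 2, so Max can force the target in 2 moves from there.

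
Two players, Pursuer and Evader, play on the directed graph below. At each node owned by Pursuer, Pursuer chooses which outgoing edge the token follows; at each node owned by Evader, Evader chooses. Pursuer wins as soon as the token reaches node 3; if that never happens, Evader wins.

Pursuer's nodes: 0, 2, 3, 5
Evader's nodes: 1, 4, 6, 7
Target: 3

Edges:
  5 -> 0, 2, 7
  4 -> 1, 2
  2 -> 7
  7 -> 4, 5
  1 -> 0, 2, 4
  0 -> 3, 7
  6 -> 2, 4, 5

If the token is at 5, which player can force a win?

Pursuer

A0 = {3}
A1: add {0} — 0 (Pursuer) has 0→3.
A2: add {5} — 5 (Pursuer) has 5→0.
A3 = A2; e.g. 1 (Evader) can still go to 2. Fixed point.
5 ∈ A2, so Pursuer can force the target.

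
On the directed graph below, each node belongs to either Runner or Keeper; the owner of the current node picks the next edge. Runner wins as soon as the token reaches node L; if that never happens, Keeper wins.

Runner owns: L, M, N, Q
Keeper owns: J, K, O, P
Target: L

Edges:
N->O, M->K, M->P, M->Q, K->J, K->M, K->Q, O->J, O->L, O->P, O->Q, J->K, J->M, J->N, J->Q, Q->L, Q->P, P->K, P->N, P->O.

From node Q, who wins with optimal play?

Runner

A0 = {L}
A1: add {Q} — Q (Runner) has Q→L.
Q ∈ A1, so Runner can force the target.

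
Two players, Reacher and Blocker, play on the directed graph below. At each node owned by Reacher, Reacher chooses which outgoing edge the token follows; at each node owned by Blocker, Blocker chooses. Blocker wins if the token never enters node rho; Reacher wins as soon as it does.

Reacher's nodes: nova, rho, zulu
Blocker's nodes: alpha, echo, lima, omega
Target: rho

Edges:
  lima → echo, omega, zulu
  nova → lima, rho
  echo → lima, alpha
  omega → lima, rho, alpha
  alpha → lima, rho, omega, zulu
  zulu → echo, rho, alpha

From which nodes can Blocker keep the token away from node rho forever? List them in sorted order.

A0 = {rho}
A1: add {nova, zulu} — nova (Reacher) has nova→rho; zulu (Reacher) has zulu→rho.
A2 = A1; e.g. lima (Blocker) can still go to echo. Fixed point.
Reacher's attractor = {nova, rho, zulu}; Blocker avoids the target exactly from the complement.

alpha, echo, lima, omega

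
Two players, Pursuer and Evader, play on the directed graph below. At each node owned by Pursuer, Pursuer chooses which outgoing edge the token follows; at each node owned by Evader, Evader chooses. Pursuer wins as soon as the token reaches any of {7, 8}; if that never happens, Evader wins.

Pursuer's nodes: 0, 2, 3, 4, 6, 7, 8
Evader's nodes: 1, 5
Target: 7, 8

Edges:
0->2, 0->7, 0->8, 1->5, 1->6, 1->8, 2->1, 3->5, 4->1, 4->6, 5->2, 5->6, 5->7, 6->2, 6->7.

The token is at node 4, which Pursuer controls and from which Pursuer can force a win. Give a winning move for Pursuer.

6

A0 = {7, 8}
A1: add {0, 6} — 0 (Pursuer) has 0→7; 6 (Pursuer) has 6→7.
A2: add {4} — 4 (Pursuer) has 4→6.
A3 = A2; e.g. 1 (Evader) can still go to 5. Fixed point.
From 4, successor 6 is in the attractor (rank 1); the other successor 1 is not.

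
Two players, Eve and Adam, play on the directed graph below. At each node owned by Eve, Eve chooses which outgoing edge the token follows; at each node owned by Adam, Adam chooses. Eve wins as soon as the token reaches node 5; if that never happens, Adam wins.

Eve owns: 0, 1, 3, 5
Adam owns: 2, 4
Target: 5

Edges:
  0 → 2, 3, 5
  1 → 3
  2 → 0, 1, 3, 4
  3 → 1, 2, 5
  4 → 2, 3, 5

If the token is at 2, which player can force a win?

A0 = {5}
A1: add {0, 3} — 0 (Eve) has 0→5; 3 (Eve) has 3→5.
A2: add {1} — 1 (Eve) has 1→3.
A3 = A2; e.g. 2 (Adam) can still go to 4. Fixed point.
2 never enters the attractor, so Adam can avoid the target forever.

Adam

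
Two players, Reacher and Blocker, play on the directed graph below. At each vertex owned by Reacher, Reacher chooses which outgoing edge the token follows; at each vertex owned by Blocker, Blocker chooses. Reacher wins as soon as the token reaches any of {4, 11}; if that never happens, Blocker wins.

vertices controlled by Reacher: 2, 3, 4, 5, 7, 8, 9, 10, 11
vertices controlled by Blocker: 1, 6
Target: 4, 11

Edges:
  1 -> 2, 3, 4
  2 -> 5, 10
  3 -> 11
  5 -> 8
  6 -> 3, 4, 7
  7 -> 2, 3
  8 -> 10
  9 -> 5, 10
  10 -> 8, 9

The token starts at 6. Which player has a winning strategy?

A0 = {4, 11}
A1: add {3} — 3 (Reacher) has 3→11.
A2: add {7} — 7 (Reacher) has 7→3.
A3: add {6} — 6 (Blocker): all of {3, 4, 7} already in.
A4 = A3; e.g. 1 (Blocker) can still go to 2. Fixed point.
6 ∈ A3, so Reacher can force the target.

Reacher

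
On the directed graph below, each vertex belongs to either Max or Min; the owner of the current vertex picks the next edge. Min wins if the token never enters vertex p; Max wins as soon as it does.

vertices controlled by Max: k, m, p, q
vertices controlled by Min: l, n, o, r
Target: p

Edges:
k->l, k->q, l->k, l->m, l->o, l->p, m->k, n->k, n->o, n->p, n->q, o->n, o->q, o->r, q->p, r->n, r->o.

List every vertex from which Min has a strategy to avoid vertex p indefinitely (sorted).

A0 = {p}
A1: add {q} — q (Max) has q→p.
A2: add {k} — k (Max) has k→q.
A3: add {m} — m (Max) has m→k.
A4 = A3; e.g. l (Min) can still go to o. Fixed point.
Max's attractor = {k, m, p, q}; Min avoids the target exactly from the complement.

l, n, o, r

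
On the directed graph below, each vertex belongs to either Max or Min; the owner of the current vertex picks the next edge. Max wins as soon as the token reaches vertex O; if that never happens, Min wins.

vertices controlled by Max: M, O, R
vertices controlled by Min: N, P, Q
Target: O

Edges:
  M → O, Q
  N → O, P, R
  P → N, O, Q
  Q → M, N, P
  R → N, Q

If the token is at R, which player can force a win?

Min

A0 = {O}
A1: add {M} — M (Max) has M→O.
A2 = A1; e.g. N (Min) can still go to P. Fixed point.
R never enters the attractor, so Min can avoid the target forever.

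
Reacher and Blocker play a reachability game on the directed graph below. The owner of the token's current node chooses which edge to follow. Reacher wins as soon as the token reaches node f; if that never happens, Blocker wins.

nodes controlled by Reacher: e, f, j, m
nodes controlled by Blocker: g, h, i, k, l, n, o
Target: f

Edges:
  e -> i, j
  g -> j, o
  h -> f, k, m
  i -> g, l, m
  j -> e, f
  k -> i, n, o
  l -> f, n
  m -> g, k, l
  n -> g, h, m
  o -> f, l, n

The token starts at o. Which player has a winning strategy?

A0 = {f}
A1: add {j} — j (Reacher) has j→f.
A2: add {e} — e (Reacher) has e→j.
A3 = A2; e.g. g (Blocker) can still go to o. Fixed point.
o never enters the attractor, so Blocker can avoid the target forever.

Blocker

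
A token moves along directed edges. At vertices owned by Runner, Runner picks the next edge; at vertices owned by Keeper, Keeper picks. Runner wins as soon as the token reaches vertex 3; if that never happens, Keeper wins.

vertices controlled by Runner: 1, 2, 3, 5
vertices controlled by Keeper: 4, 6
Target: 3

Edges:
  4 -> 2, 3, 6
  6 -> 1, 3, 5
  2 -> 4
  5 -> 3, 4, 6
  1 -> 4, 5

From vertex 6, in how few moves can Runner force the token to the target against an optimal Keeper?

A0 = {3}
A1: add {5} — 5 (Runner) has 5→3.
A2: add {1} — 1 (Runner) has 1→5.
A3: add {6} — 6 (Keeper): all of {1, 3, 5} already in.
A4 = A3; e.g. 2 (Runner) has no edge into A3. Fixed point.
6 enters the attractor at level 3, so Runner can force the target in 3 moves from there.

3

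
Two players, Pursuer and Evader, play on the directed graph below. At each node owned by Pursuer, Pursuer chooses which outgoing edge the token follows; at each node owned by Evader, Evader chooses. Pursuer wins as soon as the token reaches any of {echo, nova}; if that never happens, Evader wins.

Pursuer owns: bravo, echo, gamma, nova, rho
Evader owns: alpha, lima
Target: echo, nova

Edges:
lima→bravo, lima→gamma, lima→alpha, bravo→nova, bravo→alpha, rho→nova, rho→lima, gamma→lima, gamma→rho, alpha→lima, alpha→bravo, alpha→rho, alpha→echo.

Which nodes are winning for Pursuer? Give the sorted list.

bravo, echo, gamma, nova, rho

A0 = {echo, nova}
A1: add {bravo, rho} — bravo (Pursuer) has bravo→nova; rho (Pursuer) has rho→nova.
A2: add {gamma} — gamma (Pursuer) has gamma→rho.
A3 = A2; e.g. lima (Evader) can still go to alpha. Fixed point.
Pursuer's winning region = {bravo, echo, gamma, nova, rho}.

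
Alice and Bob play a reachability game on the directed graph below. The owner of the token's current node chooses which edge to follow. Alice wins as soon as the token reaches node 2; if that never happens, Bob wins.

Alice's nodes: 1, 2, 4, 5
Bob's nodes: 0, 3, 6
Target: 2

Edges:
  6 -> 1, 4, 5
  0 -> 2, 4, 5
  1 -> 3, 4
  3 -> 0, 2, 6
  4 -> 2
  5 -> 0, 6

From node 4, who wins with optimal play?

A0 = {2}
A1: add {4} — 4 (Alice) has 4→2.
4 ∈ A1, so Alice can force the target.

Alice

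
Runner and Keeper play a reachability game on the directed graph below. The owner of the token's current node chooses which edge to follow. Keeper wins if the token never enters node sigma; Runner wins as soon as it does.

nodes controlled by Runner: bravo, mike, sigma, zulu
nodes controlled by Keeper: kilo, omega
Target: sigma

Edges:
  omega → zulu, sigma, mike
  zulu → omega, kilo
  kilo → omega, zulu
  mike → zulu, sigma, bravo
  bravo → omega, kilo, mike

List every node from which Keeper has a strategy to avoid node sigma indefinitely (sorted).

A0 = {sigma}
A1: add {mike} — mike (Runner) has mike→sigma.
A2: add {bravo} — bravo (Runner) has bravo→mike.
A3 = A2; e.g. omega (Keeper) can still go to zulu. Fixed point.
Runner's attractor = {bravo, mike, sigma}; Keeper avoids the target exactly from the complement.

kilo, omega, zulu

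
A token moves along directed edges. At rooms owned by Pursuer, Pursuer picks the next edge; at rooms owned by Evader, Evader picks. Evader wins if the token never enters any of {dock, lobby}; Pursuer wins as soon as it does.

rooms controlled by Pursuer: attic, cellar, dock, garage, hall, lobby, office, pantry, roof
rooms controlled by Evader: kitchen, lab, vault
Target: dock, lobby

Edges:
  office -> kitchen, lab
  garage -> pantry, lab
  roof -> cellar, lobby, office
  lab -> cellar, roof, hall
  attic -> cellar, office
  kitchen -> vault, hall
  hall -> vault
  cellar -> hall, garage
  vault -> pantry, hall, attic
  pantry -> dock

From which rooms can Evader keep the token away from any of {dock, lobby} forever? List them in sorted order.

hall, kitchen, lab, office, vault

A0 = {dock, lobby}
A1: add {pantry, roof} — pantry (Pursuer) has pantry→dock; roof (Pursuer) has roof→lobby.
A2: add {garage} — garage (Pursuer) has garage→pantry.
A3: add {cellar} — cellar (Pursuer) has cellar→garage.
A4: add {attic} — attic (Pursuer) has attic→cellar.
A5 = A4; e.g. vault (Evader) can still go to hall. Fixed point.
Pursuer's attractor = {attic, cellar, dock, garage, lobby, pantry, roof}; Evader avoids the target exactly from the complement.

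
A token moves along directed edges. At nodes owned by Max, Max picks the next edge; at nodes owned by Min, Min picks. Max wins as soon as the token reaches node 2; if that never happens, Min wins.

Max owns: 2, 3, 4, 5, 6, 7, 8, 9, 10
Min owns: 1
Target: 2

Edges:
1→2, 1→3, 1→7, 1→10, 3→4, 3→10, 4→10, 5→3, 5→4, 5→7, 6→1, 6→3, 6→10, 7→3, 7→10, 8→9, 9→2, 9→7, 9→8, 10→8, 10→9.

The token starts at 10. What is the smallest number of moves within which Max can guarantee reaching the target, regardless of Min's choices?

A0 = {2}
A1: add {9} — 9 (Max) has 9→2.
A2: add {8, 10} — 8 (Max) has 8→9; 10 (Max) has 10→9.
10 enters the attractor at level 2, so Max can force the target in 2 moves from there.

2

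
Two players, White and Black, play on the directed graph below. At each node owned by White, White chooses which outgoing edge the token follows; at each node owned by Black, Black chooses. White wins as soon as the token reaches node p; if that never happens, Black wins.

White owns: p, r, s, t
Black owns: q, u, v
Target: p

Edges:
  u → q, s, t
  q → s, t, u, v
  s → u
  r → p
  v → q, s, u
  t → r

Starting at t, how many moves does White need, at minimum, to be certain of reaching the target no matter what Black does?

2

A0 = {p}
A1: add {r} — r (White) has r→p.
A2: add {t} — t (White) has t→r.
A3 = A2; e.g. q (Black) can still go to s. Fixed point.
t enters the attractor at level 2, so White can force the target in 2 moves from there.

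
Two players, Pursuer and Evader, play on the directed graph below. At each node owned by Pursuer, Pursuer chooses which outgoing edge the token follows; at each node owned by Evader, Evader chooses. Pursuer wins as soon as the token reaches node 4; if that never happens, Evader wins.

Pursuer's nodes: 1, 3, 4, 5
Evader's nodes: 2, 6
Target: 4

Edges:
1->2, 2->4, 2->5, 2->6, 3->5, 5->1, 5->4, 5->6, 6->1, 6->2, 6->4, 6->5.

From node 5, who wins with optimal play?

Pursuer

A0 = {4}
A1: add {5} — 5 (Pursuer) has 5→4.
5 ∈ A1, so Pursuer can force the target.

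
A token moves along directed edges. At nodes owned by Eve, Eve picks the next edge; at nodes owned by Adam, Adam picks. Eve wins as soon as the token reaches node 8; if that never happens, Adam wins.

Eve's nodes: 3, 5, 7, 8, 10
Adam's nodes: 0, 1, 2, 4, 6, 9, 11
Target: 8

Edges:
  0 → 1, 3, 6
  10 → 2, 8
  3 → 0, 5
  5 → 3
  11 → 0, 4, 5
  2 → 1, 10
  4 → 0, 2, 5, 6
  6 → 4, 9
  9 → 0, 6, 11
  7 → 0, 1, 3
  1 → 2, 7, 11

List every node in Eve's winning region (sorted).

8, 10

A0 = {8}
A1: add {10} — 10 (Eve) has 10→8.
A2 = A1; e.g. 0 (Adam) can still go to 1. Fixed point.
Eve's winning region = {8, 10}.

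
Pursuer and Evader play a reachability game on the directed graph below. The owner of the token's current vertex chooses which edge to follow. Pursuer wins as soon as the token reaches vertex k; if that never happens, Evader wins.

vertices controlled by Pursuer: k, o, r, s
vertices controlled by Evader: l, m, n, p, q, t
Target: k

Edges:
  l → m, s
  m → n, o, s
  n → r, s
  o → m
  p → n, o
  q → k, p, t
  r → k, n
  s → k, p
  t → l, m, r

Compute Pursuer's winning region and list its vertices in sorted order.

k, n, r, s

A0 = {k}
A1: add {r, s} — r (Pursuer) has r→k; s (Pursuer) has s→k.
A2: add {n} — n (Evader): all of {r, s} already in.
A3 = A2; e.g. l (Evader) can still go to m. Fixed point.
Pursuer's winning region = {k, n, r, s}.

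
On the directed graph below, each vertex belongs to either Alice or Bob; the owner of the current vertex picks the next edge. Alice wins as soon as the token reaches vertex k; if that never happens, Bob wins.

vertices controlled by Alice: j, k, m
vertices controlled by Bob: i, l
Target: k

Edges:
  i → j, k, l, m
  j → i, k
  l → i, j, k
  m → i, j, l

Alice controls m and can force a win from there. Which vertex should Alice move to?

A0 = {k}
A1: add {j} — j (Alice) has j→k.
A2: add {m} — m (Alice) has m→j.
A3 = A2; e.g. i (Bob) can still go to l. Fixed point.
From m, successor j is in the attractor (rank 1); the other successors i, l are not.

j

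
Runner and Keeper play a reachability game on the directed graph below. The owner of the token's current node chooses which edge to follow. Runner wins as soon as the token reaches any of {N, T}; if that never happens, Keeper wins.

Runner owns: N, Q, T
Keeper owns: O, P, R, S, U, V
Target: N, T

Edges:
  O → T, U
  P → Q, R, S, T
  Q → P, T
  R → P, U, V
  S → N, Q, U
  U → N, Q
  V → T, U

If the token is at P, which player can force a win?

Keeper

A0 = {N, T}
A1: add {Q} — Q (Runner) has Q→T.
A2: add {U} — U (Keeper): all of {N, Q} already in.
A3: add {O, S, V} — O (Keeper): all of {T, U} already in; S (Keeper): all of {N, Q, U} already in; V (Keeper): all of {T, U} already in.
A4 = A3; e.g. P (Keeper) can still go to R. Fixed point.
P never enters the attractor, so Keeper can avoid the target forever.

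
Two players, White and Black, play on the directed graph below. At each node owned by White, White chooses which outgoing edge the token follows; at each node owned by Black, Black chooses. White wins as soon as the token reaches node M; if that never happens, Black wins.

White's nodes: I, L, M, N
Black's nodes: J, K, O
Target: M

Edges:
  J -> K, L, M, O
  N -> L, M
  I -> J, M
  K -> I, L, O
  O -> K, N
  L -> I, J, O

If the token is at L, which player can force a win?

A0 = {M}
A1: add {I, N} — I (White) has I→M; N (White) has N→M.
A2: add {L} — L (White) has L→I.
A3 = A2; e.g. J (Black) can still go to K. Fixed point.
L ∈ A2, so White can force the target.

White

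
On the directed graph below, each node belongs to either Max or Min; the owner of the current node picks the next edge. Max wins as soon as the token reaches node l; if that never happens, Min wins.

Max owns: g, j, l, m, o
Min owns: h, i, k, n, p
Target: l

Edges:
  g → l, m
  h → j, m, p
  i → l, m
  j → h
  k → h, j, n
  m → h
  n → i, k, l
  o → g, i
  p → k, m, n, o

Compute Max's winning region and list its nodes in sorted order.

A0 = {l}
A1: add {g} — g (Max) has g→l.
A2: add {o} — o (Max) has o→g.
A3 = A2; e.g. h (Min) can still go to j. Fixed point.
Max's winning region = {g, l, o}.

g, l, o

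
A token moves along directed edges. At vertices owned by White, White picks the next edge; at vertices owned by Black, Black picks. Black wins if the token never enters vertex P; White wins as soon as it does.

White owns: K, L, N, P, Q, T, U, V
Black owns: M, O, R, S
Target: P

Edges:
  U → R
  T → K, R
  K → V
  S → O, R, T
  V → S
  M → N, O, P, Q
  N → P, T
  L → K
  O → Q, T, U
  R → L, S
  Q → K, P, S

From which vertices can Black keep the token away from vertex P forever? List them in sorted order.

A0 = {P}
A1: add {N, Q} — N (White) has N→P; Q (White) has Q→P.
A2 = A1; e.g. K (White) has no edge into A1. Fixed point.
White's attractor = {N, P, Q}; Black avoids the target exactly from the complement.

K, L, M, O, R, S, T, U, V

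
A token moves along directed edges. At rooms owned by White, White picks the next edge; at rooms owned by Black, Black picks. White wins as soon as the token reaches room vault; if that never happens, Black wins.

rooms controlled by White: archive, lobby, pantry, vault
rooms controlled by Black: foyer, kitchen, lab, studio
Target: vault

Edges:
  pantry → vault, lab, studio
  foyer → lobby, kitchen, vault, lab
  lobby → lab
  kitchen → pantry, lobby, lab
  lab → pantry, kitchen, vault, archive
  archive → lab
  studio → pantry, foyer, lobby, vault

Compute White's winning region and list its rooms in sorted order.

pantry, vault

A0 = {vault}
A1: add {pantry} — pantry (White) has pantry→vault.
A2 = A1; e.g. foyer (Black) can still go to lobby. Fixed point.
White's winning region = {pantry, vault}.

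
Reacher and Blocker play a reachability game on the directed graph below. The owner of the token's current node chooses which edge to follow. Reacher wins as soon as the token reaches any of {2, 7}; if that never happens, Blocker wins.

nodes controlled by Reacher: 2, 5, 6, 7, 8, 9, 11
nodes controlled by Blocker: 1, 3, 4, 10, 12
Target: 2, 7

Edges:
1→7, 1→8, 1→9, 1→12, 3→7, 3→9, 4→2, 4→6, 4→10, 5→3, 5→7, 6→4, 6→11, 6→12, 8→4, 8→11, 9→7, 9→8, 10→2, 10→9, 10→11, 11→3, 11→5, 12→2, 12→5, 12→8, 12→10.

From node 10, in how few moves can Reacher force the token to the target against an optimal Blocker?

3

A0 = {2, 7}
A1: add {5, 9} — 5 (Reacher) has 5→7; 9 (Reacher) has 9→7.
A2: add {3, 11} — 3 (Blocker): all of {7, 9} already in; 11 (Reacher) has 11→5.
A3: add {6, 8, 10} — 6 (Reacher) has 6→11; 8 (Reacher) has 8→11; 10 (Blocker): all of {2, 9, 11} already in.
10 enters the attractor at level 3, so Reacher can force the target in 3 moves from there.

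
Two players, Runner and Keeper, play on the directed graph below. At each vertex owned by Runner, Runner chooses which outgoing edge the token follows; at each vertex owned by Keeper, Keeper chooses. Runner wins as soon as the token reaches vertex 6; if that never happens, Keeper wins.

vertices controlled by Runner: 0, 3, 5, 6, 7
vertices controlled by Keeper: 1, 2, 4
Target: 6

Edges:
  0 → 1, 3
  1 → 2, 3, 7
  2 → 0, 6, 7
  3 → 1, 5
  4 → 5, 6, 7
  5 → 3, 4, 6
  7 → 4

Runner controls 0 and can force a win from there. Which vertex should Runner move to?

3

A0 = {6}
A1: add {5} — 5 (Runner) has 5→6.
A2: add {3} — 3 (Runner) has 3→5.
A3: add {0} — 0 (Runner) has 0→3.
A4 = A3; e.g. 1 (Keeper) can still go to 2. Fixed point.
From 0, successor 3 is in the attractor (rank 2); the other successor 1 is not.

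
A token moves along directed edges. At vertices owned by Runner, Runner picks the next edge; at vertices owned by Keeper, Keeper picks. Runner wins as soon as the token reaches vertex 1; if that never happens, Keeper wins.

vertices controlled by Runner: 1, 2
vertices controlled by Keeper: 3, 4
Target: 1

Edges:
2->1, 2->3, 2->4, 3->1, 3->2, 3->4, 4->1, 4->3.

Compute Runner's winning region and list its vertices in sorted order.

A0 = {1}
A1: add {2} — 2 (Runner) has 2→1.
A2 = A1; e.g. 3 (Keeper) can still go to 4. Fixed point.
Runner's winning region = {1, 2}.

1, 2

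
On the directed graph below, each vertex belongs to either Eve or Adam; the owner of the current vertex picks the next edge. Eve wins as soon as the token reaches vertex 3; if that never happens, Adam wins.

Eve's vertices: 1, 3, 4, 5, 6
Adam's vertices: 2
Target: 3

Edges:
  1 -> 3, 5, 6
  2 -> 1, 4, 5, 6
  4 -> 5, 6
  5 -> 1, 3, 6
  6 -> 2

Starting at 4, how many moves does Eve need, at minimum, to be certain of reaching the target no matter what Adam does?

A0 = {3}
A1: add {1, 5} — 1 (Eve) has 1→3; 5 (Eve) has 5→3.
A2: add {4} — 4 (Eve) has 4→5.
A3 = A2; e.g. 2 (Adam) can still go to 6. Fixed point.
4 enters the attractor at level 2, so Eve can force the target in 2 moves from there.

2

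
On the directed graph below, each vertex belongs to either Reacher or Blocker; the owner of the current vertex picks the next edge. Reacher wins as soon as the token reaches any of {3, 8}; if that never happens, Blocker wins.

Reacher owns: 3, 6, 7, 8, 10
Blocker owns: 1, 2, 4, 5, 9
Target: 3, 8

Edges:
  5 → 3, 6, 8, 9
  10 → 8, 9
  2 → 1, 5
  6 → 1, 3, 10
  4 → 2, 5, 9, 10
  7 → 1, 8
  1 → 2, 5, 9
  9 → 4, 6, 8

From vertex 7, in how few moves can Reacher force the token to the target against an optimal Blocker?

A0 = {3, 8}
A1: add {6, 7, 10} — 6 (Reacher) has 6→3; 7 (Reacher) has 7→8; 10 (Reacher) has 10→8.
A2 = A1; e.g. 1 (Blocker) can still go to 2. Fixed point.
7 enters the attractor at level 1, so Reacher can force the target in 1 move from there.

1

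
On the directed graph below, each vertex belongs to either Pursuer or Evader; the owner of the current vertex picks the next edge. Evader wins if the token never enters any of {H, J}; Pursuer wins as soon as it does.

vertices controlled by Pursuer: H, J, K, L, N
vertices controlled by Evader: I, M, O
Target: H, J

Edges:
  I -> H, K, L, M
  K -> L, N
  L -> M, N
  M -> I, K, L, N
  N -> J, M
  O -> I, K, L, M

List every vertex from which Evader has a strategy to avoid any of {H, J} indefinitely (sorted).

A0 = {H, J}
A1: add {N} — N (Pursuer) has N→J.
A2: add {K, L} — K (Pursuer) has K→N; L (Pursuer) has L→N.
A3 = A2; e.g. I (Evader) can still go to M. Fixed point.
Pursuer's attractor = {H, J, K, L, N}; Evader avoids the target exactly from the complement.

I, M, O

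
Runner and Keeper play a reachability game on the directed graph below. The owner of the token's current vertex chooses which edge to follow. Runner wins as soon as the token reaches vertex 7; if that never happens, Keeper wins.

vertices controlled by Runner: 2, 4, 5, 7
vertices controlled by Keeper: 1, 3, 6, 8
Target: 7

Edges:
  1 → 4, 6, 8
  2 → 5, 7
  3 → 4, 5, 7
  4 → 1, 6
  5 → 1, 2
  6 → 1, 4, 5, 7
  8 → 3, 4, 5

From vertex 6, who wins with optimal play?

Keeper

A0 = {7}
A1: add {2} — 2 (Runner) has 2→7.
A2: add {5} — 5 (Runner) has 5→2.
A3 = A2; e.g. 1 (Keeper) can still go to 4. Fixed point.
6 never enters the attractor, so Keeper can avoid the target forever.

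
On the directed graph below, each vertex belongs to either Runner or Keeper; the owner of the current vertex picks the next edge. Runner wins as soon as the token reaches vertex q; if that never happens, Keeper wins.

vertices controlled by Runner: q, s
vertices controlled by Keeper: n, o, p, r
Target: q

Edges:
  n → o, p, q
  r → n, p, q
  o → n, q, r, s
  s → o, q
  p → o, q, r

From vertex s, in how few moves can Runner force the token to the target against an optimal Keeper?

A0 = {q}
A1: add {s} — s (Runner) has s→q.
A2 = A1; e.g. n (Keeper) can still go to o. Fixed point.
s enters the attractor at level 1, so Runner can force the target in 1 move from there.

1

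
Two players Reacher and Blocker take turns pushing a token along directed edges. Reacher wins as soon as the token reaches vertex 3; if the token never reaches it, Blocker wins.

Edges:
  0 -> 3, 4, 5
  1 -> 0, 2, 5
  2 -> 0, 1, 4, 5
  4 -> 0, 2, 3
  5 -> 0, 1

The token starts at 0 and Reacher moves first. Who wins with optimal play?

Track states (vertex, player-to-move).
A0 = {(3,Reacher), (3,Blocker)}
A1: add {(0,Reacher), (4,Reacher)}.
(0,Reacher) ∈ A1 ⇒ Reacher forces the target.

Reacher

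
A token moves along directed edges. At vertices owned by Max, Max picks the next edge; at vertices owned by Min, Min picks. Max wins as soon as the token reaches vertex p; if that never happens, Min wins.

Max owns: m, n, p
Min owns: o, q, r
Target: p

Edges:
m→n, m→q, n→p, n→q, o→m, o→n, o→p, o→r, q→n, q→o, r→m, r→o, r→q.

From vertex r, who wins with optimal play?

Min

A0 = {p}
A1: add {n} — n (Max) has n→p.
A2: add {m} — m (Max) has m→n.
A3 = A2; e.g. o (Min) can still go to r. Fixed point.
r never enters the attractor, so Min can avoid the target forever.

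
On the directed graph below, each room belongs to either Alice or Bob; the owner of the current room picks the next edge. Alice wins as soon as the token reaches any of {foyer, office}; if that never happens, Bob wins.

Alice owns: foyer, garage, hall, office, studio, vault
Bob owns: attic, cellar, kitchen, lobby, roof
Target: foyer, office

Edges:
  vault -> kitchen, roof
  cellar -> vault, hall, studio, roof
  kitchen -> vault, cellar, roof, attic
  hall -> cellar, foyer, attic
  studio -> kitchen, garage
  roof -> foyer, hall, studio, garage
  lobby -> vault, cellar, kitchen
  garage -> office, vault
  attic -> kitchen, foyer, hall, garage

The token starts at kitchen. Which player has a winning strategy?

A0 = {foyer, office}
A1: add {garage, hall} — hall (Alice) has hall→foyer; garage (Alice) has garage→office.
A2: add {studio} — studio (Alice) has studio→garage.
A3: add {roof} — roof (Bob): all of {foyer, hall, studio, garage} already in.
A4: add {vault} — vault (Alice) has vault→roof.
A5: add {cellar} — cellar (Bob): all of {vault, hall, studio, roof} already in.
A6 = A5; e.g. kitchen (Bob) can still go to attic. Fixed point.
kitchen never enters the attractor, so Bob can avoid the target forever.

Bob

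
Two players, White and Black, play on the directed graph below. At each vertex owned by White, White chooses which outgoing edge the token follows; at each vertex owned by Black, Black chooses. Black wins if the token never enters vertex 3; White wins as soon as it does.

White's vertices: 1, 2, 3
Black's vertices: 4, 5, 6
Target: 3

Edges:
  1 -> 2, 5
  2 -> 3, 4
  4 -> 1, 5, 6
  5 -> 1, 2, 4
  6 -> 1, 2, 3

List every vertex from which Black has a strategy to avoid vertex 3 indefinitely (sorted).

A0 = {3}
A1: add {2} — 2 (White) has 2→3.
A2: add {1} — 1 (White) has 1→2.
A3: add {6} — 6 (Black): all of {1, 2, 3} already in.
A4 = A3; e.g. 4 (Black) can still go to 5. Fixed point.
White's attractor = {1, 2, 3, 6}; Black avoids the target exactly from the complement.

4, 5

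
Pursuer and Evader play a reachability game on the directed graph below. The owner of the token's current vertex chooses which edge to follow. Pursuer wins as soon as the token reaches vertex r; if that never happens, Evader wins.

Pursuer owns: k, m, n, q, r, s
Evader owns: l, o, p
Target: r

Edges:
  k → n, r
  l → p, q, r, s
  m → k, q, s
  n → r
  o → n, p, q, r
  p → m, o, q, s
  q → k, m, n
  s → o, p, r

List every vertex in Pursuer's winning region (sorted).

A0 = {r}
A1: add {k, n, s} — k (Pursuer) has k→r; n (Pursuer) has n→r; s (Pursuer) has s→r.
A2: add {m, q} — m (Pursuer) has m→k; q (Pursuer) has q→k.
A3 = A2; e.g. l (Evader) can still go to p. Fixed point.
Pursuer's winning region = {k, m, n, q, r, s}.

k, m, n, q, r, s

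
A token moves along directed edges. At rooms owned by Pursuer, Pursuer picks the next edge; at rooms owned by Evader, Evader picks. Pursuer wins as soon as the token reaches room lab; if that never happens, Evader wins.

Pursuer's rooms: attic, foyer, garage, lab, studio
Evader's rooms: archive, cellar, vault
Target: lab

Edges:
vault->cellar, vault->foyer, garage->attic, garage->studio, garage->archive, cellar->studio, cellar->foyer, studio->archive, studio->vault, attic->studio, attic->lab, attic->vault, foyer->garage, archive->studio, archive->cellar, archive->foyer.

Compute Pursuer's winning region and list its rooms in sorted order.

attic, foyer, garage, lab

A0 = {lab}
A1: add {attic} — attic (Pursuer) has attic→lab.
A2: add {garage} — garage (Pursuer) has garage→attic.
A3: add {foyer} — foyer (Pursuer) has foyer→garage.
A4 = A3; e.g. studio (Pursuer) has no edge into A3. Fixed point.
Pursuer's winning region = {attic, foyer, garage, lab}.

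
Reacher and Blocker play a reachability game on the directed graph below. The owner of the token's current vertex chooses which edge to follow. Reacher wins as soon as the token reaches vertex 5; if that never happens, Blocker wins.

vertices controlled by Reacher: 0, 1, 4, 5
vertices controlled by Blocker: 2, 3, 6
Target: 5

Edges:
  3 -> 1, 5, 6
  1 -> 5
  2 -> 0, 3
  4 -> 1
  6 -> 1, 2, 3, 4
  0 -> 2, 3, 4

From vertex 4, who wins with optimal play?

Reacher

A0 = {5}
A1: add {1} — 1 (Reacher) has 1→5.
A2: add {4} — 4 (Reacher) has 4→1.
4 ∈ A2, so Reacher can force the target.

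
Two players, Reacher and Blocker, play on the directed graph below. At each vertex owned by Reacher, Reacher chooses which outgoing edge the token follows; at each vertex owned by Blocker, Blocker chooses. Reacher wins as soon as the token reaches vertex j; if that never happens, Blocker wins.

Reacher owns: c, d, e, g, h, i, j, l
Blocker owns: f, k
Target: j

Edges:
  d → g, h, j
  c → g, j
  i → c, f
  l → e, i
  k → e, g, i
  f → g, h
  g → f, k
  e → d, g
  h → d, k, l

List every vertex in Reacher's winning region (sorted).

c, d, e, h, i, j, l

A0 = {j}
A1: add {c, d} — c (Reacher) has c→j; d (Reacher) has d→j.
A2: add {e, h, i} — e (Reacher) has e→d; h (Reacher) has h→d; i (Reacher) has i→c.
A3: add {l} — l (Reacher) has l→e.
A4 = A3; e.g. f (Blocker) can still go to g. Fixed point.
Reacher's winning region = {c, d, e, h, i, j, l}.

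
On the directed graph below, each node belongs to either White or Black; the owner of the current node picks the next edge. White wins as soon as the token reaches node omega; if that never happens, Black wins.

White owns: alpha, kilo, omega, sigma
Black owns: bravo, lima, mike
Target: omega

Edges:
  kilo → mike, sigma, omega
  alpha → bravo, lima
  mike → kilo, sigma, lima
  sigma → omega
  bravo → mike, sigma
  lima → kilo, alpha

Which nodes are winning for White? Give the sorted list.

A0 = {omega}
A1: add {kilo, sigma} — kilo (White) has kilo→omega; sigma (White) has sigma→omega.
A2 = A1; e.g. alpha (White) has no edge into A1. Fixed point.
White's winning region = {kilo, omega, sigma}.

kilo, omega, sigma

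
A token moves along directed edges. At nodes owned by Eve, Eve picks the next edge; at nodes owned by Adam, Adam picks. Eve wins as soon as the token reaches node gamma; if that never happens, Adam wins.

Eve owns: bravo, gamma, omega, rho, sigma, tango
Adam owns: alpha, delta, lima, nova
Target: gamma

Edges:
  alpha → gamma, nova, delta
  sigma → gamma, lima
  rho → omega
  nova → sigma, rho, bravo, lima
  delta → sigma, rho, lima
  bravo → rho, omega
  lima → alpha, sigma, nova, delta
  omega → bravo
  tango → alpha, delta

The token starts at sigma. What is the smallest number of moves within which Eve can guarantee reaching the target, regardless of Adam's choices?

A0 = {gamma}
A1: add {sigma} — sigma (Eve) has sigma→gamma.
A2 = A1; e.g. alpha (Adam) can still go to nova. Fixed point.
sigma enters the attractor at level 1, so Eve can force the target in 1 move from there.

1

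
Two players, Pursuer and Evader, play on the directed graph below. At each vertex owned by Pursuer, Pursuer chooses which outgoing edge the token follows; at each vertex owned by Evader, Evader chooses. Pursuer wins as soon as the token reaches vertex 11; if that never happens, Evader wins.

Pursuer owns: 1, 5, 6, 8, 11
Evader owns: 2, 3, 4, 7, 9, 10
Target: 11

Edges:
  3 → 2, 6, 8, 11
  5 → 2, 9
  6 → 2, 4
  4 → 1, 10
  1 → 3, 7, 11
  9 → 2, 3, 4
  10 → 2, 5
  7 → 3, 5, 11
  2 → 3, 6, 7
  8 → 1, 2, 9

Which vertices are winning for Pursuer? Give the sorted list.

1, 8, 11

A0 = {11}
A1: add {1} — 1 (Pursuer) has 1→11.
A2: add {8} — 8 (Pursuer) has 8→1.
A3 = A2; e.g. 2 (Evader) can still go to 3. Fixed point.
Pursuer's winning region = {1, 8, 11}.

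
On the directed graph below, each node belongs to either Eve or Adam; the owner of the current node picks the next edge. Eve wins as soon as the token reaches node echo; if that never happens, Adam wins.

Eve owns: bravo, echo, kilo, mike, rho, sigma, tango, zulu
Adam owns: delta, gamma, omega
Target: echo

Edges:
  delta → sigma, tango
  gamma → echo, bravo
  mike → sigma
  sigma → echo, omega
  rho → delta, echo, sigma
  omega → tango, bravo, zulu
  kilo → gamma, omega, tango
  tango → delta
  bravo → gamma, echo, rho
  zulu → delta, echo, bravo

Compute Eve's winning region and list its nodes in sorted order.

A0 = {echo}
A1: add {bravo, rho, sigma, zulu} — sigma (Eve) has sigma→echo; rho (Eve) has rho→echo; bravo (Eve) has bravo→echo; zulu (Eve) has zulu→echo.
A2: add {gamma, mike} — gamma (Adam): all of {echo, bravo} already in; mike (Eve) has mike→sigma.
A3: add {kilo} — kilo (Eve) has kilo→gamma.
A4 = A3; e.g. delta (Adam) can still go to tango. Fixed point.
Eve's winning region = {bravo, echo, gamma, kilo, mike, rho, sigma, zulu}.

bravo, echo, gamma, kilo, mike, rho, sigma, zulu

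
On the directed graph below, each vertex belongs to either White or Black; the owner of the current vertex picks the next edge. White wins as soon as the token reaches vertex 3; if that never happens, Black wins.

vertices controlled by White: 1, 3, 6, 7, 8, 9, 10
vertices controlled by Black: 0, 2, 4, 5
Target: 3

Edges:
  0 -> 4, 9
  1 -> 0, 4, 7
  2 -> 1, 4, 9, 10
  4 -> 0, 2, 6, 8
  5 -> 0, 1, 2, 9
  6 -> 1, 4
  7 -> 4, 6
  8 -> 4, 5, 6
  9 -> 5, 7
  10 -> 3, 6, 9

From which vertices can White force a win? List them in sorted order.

3, 10

A0 = {3}
A1: add {10} — 10 (White) has 10→3.
A2 = A1; e.g. 0 (Black) can still go to 4. Fixed point.
White's winning region = {3, 10}.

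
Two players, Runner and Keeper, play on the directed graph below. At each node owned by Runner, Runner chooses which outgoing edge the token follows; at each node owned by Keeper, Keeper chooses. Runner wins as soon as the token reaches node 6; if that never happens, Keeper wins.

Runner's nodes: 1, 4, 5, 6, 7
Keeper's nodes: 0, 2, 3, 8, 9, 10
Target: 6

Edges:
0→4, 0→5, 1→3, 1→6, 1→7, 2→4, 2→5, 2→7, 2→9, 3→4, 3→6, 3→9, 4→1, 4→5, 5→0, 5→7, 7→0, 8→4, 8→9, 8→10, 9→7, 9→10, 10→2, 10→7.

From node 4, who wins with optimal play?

A0 = {6}
A1: add {1} — 1 (Runner) has 1→6.
A2: add {4} — 4 (Runner) has 4→1.
A3 = A2; e.g. 0 (Keeper) can still go to 5. Fixed point.
4 ∈ A2, so Runner can force the target.

Runner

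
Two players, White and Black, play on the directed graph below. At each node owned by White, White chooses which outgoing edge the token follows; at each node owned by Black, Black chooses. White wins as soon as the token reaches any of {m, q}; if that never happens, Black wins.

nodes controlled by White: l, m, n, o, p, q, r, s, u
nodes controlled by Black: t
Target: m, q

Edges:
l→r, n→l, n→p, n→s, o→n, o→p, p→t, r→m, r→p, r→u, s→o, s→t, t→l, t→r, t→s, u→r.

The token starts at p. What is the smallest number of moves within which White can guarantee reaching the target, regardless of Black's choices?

7

A0 = {m, q}
A1: add {r} — r (White) has r→m.
A2: add {l, u} — l (White) has l→r; u (White) has u→r.
A3: add {n} — n (White) has n→l.
A4: add {o} — o (White) has o→n.
A5: add {s} — s (White) has s→o.
A6: add {t} — t (Black): all of {l, r, s} already in.
A7: add {p} — p (White) has p→t.
A7 = all vertices. Fixed point.
p enters the attractor at level 7, so White can force the target in 7 moves from there.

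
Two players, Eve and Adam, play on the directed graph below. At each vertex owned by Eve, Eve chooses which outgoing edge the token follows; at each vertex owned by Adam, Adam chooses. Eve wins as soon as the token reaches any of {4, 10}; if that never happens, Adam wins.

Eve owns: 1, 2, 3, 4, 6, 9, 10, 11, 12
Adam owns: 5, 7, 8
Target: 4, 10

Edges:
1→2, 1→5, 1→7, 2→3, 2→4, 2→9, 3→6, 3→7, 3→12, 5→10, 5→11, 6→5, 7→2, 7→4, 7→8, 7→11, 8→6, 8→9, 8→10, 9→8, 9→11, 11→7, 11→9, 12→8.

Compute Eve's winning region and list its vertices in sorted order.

1, 2, 4, 10

A0 = {4, 10}
A1: add {2} — 2 (Eve) has 2→4.
A2: add {1} — 1 (Eve) has 1→2.
A3 = A2; e.g. 3 (Eve) has no edge into A2. Fixed point.
Eve's winning region = {1, 2, 4, 10}.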